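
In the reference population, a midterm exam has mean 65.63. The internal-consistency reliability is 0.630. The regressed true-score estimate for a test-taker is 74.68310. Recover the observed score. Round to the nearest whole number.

T̂ = ρX + (1 − ρ)μ  ⇒  X = (T̂ − (1 − ρ)μ) / ρ
X = (74.68310 − 0.370 × 65.63) / 0.630 = (74.68310 − 24.28310) / 0.630 = 50.40000 / 0.630 = 80.00

80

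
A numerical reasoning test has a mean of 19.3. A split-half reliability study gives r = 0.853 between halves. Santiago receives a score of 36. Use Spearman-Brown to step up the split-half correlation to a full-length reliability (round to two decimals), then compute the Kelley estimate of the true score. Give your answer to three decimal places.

34.664

Spearman-Brown: ρ = 2r/(1 + r) = 2(0.853)/(1 + 0.853) = 1.7060/1.853 = 0.9207 → 0.92
Regress the observed score toward the mean by the unreliability: T̂ = 0.92·36 + 0.08·19.3 = 33.12 + 1.544 = 34.6640.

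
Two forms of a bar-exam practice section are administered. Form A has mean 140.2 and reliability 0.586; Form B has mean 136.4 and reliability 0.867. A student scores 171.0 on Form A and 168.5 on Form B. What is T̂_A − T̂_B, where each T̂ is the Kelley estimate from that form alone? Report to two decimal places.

T̂_A = 0.586(171.0) + 0.414(140.2) = 158.2488
T̂_B = 0.867(168.5) + 0.133(136.4) = 164.2307
T̂_A − T̂_B = -5.9819

-5.98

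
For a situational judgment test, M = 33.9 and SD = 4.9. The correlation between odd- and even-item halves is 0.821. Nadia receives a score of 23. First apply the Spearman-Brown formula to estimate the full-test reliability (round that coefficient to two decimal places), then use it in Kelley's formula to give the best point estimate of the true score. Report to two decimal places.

24.09

Spearman-Brown: ρ = 2r/(1 + r) = 2(0.821)/(1 + 0.821) = 1.6420/1.821 = 0.9017 → 0.90
Regress the observed score toward the mean by the unreliability: T̂ = 0.90·23 + 0.10·33.9 = 20.70 + 3.390 = 24.090.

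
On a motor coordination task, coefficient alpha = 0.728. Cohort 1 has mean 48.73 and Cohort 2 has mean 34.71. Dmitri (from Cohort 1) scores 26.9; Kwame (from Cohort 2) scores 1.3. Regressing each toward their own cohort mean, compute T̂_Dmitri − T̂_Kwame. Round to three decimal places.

T̂_Dmitri = 0.728(26.9) + 0.272(48.73) = 32.83776
T̂_Kwame = 0.728(1.3) + 0.272(34.71) = 10.38752
Difference = 32.83776 − 10.38752 = 22.45024

22.450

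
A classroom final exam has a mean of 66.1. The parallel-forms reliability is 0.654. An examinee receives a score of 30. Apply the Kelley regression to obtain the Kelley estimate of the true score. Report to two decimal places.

42.49

T̂ = ρX + (1 − ρ)μ
  = 0.654 × 30 + 0.346 × 66.1
  = 19.620 + 22.8706
  = 42.491
  ≈ 42.49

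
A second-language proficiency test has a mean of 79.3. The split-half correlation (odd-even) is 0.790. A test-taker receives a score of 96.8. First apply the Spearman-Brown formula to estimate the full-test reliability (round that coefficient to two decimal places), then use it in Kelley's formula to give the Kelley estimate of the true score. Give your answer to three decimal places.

Spearman-Brown: ρ = 2r/(1 + r) = 2(0.790)/(1 + 0.790) = 1.5800/1.790 = 0.8827 → 0.88
T̂ = ρX + (1 − ρ)μ
  = 0.88 × 96.8 + 0.12 × 79.3
  = 85.184 + 9.516
  = 94.7000
  ≈ 94.700

94.700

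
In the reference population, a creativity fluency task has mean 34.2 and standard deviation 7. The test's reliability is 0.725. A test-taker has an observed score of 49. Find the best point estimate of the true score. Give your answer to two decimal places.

44.93

Kelley's formula gives T̂ = 0.725·49 + 0.275·34.2 = 35.525 + 9.4050 = 44.930.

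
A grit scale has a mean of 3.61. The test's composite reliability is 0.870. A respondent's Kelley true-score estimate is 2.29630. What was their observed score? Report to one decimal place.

2.1

T̂ = ρX + (1 − ρ)μ  ⇒  X = (T̂ − (1 − ρ)μ) / ρ
X = (2.29630 − 0.130 × 3.61) / 0.870 = (2.29630 − 0.46930) / 0.870 = 1.82700 / 0.870 = 2.100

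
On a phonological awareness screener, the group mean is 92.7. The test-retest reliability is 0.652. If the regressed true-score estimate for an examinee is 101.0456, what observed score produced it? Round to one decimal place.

T̂ = ρX + (1 − ρ)μ  ⇒  X = (T̂ − (1 − ρ)μ) / ρ
X = (101.0456 − 0.348 × 92.7) / 0.652 = (101.0456 − 32.2596) / 0.652 = 68.7860 / 0.652 = 105.500

105.5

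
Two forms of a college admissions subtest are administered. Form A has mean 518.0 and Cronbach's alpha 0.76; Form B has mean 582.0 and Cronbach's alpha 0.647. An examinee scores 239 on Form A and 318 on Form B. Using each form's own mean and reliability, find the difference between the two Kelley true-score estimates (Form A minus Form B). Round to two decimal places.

T̂_A = 0.76(239) + 0.24(518.0) = 305.9600
T̂_B = 0.647(318) + 0.353(582.0) = 411.1920
T̂_A − T̂_B = -105.2320

-105.23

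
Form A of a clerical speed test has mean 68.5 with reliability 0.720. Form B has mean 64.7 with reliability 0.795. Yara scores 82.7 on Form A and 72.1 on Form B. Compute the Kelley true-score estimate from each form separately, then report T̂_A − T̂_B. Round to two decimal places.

T̂_A = 0.720(82.7) + 0.280(68.5) = 78.7240
T̂_B = 0.795(72.1) + 0.205(64.7) = 70.5830
T̂_A − T̂_B = 8.1410

8.14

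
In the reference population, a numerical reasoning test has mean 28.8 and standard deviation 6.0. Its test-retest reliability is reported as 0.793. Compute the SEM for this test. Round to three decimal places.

SEM = SD · √(1 − ρ) = 6.0 × √0.207 = 6.0 × 0.4550 = 2.7298

2.730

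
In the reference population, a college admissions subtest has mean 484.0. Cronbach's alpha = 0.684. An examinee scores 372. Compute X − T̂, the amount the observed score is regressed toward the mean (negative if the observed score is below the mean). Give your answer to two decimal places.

Weight the observed score by reliability and the mean by (1 − reliability): T̂ = 0.684·372 + 0.316·484.0 = 254.448 + 152.9440 = 407.3920.
X − T̂ = 372 − 407.392 = -35.392 → -35.39

-35.39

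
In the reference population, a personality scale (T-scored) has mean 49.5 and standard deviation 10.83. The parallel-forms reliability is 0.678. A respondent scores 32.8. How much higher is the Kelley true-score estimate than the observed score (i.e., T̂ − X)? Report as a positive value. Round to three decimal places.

T̂ = ρX + (1 − ρ)μ
  = 0.678 × 32.8 + 0.322 × 49.5
  = 22.2384 + 15.9390
  = 38.17740
  ≈ 38.1774
T̂ − X = 38.1774 − 32.8 = 5.3774 → 5.377

5.377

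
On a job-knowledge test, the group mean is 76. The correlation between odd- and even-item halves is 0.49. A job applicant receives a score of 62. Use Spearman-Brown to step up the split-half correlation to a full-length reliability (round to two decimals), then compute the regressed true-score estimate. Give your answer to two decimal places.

Spearman-Brown: ρ = 2r/(1 + r) = 2(0.49)/(1 + 0.49) = 0.980/1.49 = 0.6577 → 0.66
T̂ = ρX + (1 − ρ)μ
  = 0.66 × 62 + 0.34 × 76
  = 40.92 + 25.84
  = 66.760
  ≈ 66.76

66.76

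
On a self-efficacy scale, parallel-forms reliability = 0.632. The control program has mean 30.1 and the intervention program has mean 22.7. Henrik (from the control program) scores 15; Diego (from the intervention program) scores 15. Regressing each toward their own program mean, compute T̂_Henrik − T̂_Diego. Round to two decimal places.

2.72

T̂_Henrik = 0.632(15) + 0.368(30.1) = 20.5568
T̂_Diego = 0.632(15) + 0.368(22.7) = 17.8336
Difference = 20.5568 − 17.8336 = 2.7232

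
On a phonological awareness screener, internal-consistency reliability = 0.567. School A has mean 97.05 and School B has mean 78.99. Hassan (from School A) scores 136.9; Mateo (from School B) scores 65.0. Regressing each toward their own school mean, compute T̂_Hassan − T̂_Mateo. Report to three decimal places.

T̂_Hassan = 0.567(136.9) + 0.433(97.05) = 119.64495
T̂_Mateo = 0.567(65.0) + 0.433(78.99) = 71.05767
Difference = 119.64495 − 71.05767 = 48.58728

48.587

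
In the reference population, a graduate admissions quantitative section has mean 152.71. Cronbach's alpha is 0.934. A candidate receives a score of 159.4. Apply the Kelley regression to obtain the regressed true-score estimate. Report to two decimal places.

T̂ = ρX + (1 − ρ)μ
  = 0.934 × 159.4 + 0.066 × 152.71
  = 148.8796 + 10.07886
  = 158.958
  ≈ 158.96

158.96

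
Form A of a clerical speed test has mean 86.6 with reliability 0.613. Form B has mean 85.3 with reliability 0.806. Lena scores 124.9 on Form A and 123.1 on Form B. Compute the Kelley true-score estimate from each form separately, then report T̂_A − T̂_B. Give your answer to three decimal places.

-5.689

T̂_A = 0.613(124.9) + 0.387(86.6) = 110.07790
T̂_B = 0.806(123.1) + 0.194(85.3) = 115.76680
T̂_A − T̂_B = -5.68890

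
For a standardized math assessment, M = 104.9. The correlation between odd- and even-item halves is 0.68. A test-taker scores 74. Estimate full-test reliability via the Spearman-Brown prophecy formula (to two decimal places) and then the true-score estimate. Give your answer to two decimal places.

Spearman-Brown: ρ = 2r/(1 + r) = 2(0.68)/(1 + 0.68) = 1.360/1.68 = 0.8095 → 0.81
T̂ = ρX + (1 − ρ)μ
  = 0.81 × 74 + 0.19 × 104.9
  = 59.94 + 19.931
  = 79.871
  ≈ 79.87

79.87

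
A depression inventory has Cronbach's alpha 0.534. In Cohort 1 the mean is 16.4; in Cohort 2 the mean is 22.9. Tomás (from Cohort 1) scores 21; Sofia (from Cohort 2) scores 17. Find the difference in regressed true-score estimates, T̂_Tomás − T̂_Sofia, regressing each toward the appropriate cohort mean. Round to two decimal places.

-0.89

T̂_Tomás = 0.534(21) + 0.466(16.4) = 18.8564
T̂_Sofia = 0.534(17) + 0.466(22.9) = 19.7494
Difference = 18.8564 − 19.7494 = -0.8930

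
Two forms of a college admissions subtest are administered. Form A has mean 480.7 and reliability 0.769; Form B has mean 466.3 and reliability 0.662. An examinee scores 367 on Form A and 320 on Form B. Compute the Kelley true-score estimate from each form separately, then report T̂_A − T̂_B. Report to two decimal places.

23.82

T̂_A = 0.769(367) + 0.231(480.7) = 393.2647
T̂_B = 0.662(320) + 0.338(466.3) = 369.4494
T̂_A − T̂_B = 23.8153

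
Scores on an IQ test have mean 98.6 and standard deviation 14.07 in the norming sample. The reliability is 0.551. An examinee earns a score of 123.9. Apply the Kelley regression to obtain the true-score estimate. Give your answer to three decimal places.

T̂ = ρX + (1 − ρ)μ
  = 0.551 × 123.9 + 0.449 × 98.6
  = 68.2689 + 44.2714
  = 112.5403
  ≈ 112.540

112.540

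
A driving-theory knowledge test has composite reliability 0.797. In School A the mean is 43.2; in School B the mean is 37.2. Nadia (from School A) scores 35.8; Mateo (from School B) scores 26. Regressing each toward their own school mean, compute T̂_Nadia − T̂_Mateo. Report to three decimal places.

T̂_Nadia = 0.797(35.8) + 0.203(43.2) = 37.30220
T̂_Mateo = 0.797(26) + 0.203(37.2) = 28.27360
Difference = 37.30220 − 28.27360 = 9.02860

9.029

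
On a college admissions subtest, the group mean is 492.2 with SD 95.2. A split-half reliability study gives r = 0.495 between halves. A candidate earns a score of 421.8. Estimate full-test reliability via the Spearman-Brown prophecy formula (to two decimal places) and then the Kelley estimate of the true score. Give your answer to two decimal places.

445.74

Spearman-Brown: ρ = 2r/(1 + r) = 2(0.495)/(1 + 0.495) = 0.9900/1.495 = 0.6622 → 0.66
T̂ = 0.66(421.8) + 0.34(492.2) = 278.388 + 167.348 = 445.736 → 445.74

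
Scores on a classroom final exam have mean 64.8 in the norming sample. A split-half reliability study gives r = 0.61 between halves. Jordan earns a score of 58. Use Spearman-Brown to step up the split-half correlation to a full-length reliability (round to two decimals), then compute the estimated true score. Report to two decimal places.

59.63

Spearman-Brown: ρ = 2r/(1 + r) = 2(0.61)/(1 + 0.61) = 1.220/1.61 = 0.7578 → 0.76
Kelley's formula gives T̂ = 0.76·58 + 0.24·64.8 = 44.08 + 15.552 = 59.632.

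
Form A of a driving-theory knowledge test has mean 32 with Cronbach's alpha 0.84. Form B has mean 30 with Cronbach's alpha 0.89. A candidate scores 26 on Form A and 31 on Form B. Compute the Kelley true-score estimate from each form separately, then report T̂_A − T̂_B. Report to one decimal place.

-3.9

T̂_A = 0.84(26) + 0.16(32) = 26.960
T̂_B = 0.89(31) + 0.11(30) = 30.890
T̂_A − T̂_B = -3.930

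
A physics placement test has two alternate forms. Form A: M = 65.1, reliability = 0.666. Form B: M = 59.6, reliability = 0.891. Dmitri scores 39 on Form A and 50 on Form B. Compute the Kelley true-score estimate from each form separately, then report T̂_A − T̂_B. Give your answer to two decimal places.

-3.33

T̂_A = 0.666(39) + 0.334(65.1) = 47.7174
T̂_B = 0.891(50) + 0.109(59.6) = 51.0464
T̂_A − T̂_B = -3.3290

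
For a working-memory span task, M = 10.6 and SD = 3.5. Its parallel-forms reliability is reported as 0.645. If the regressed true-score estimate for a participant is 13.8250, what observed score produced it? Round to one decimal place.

T̂ = ρX + (1 − ρ)μ  ⇒  X = (T̂ − (1 − ρ)μ) / ρ
X = (13.8250 − 0.355 × 10.6) / 0.645 = (13.8250 − 3.7630) / 0.645 = 10.0620 / 0.645 = 15.600

15.6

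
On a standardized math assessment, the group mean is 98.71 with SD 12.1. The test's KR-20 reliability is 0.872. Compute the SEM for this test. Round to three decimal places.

SEM = SD · √(1 − ρ) = 12.1 × √0.128 = 12.1 × 0.3578 = 4.3290

4.329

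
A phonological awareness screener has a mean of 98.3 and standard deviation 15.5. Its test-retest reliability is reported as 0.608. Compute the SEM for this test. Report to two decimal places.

SEM = SD · √(1 − ρ) = 15.5 × √0.392 = 15.5 × 0.6261 = 9.705

9.70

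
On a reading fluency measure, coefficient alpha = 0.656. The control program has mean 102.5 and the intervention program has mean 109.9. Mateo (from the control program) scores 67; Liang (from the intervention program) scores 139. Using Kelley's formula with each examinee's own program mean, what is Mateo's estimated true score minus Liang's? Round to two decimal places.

-49.78

T̂_Mateo = 0.656(67) + 0.344(102.5) = 79.2120
T̂_Liang = 0.656(139) + 0.344(109.9) = 128.9896
Difference = 79.2120 − 128.9896 = -49.7776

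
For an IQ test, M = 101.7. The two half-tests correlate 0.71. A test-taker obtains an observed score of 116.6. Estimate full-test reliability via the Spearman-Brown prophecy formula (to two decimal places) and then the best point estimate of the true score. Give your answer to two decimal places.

Spearman-Brown: ρ = 2r/(1 + r) = 2(0.71)/(1 + 0.71) = 1.420/1.71 = 0.8304 → 0.83
Kelley's formula gives T̂ = 0.83·116.6 + 0.17·101.7 = 96.778 + 17.289 = 114.067.

114.07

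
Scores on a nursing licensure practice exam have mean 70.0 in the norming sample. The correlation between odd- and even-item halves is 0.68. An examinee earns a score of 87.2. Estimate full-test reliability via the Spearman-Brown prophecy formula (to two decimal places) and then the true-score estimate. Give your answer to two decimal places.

Spearman-Brown: ρ = 2r/(1 + r) = 2(0.68)/(1 + 0.68) = 1.360/1.68 = 0.8095 → 0.81
Kelley's formula gives T̂ = 0.81·87.2 + 0.19·70.0 = 70.632 + 13.300 = 83.932.

83.93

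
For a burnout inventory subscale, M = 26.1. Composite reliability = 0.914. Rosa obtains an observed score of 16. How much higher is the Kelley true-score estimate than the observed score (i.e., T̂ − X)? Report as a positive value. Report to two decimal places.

T̂ = 0.914(16) + 0.086(26.1) = 14.624 + 2.2446 = 16.8686 → 16.869
T̂ − X = 16.869 − 16 = 0.869 → 0.87

0.87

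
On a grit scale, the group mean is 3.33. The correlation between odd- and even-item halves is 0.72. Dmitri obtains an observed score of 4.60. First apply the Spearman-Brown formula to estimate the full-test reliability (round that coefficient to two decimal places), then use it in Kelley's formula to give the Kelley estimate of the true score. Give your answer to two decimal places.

4.40

Spearman-Brown: ρ = 2r/(1 + r) = 2(0.72)/(1 + 0.72) = 1.440/1.72 = 0.8372 → 0.84
T̂ = ρX + (1 − ρ)μ
  = 0.84 × 4.60 + 0.16 × 3.33
  = 3.8640 + 0.5328
  = 4.397
  ≈ 4.40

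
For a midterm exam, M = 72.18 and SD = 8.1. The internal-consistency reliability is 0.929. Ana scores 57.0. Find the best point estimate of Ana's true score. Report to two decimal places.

58.08

Weight the observed score by reliability and the mean by (1 − reliability): T̂ = 0.929·57.0 + 0.071·72.18 = 52.9530 + 5.12478 = 58.078.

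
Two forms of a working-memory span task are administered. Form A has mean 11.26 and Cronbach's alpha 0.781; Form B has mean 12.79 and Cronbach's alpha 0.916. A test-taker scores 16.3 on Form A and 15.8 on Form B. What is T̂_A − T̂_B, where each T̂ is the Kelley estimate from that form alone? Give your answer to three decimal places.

T̂_A = 0.781(16.3) + 0.219(11.26) = 15.19624
T̂_B = 0.916(15.8) + 0.084(12.79) = 15.54716
T̂_A − T̂_B = -0.35092

-0.351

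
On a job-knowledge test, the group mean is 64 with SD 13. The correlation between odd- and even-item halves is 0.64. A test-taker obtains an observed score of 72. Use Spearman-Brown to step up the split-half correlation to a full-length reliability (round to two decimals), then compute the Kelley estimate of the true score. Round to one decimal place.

Spearman-Brown: ρ = 2r/(1 + r) = 2(0.64)/(1 + 0.64) = 1.280/1.64 = 0.7805 → 0.78
T̂ = 0.78(72) + 0.22(64) = 56.16 + 14.08 = 70.24 → 70.2

70.2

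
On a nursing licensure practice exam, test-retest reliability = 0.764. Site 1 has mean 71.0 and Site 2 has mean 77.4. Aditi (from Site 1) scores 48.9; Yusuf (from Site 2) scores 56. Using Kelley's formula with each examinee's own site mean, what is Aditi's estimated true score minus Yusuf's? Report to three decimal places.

-6.935

T̂_Aditi = 0.764(48.9) + 0.236(71.0) = 54.11560
T̂_Yusuf = 0.764(56) + 0.236(77.4) = 61.05040
Difference = 54.11560 − 61.05040 = -6.93480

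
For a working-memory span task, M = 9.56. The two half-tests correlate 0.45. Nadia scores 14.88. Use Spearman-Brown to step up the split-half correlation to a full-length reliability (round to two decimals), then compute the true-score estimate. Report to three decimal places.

Spearman-Brown: ρ = 2r/(1 + r) = 2(0.45)/(1 + 0.45) = 0.900/1.45 = 0.6207 → 0.62
T̂ = 0.62(14.88) + 0.38(9.56) = 9.2256 + 3.6328 = 12.8584 → 12.858

12.858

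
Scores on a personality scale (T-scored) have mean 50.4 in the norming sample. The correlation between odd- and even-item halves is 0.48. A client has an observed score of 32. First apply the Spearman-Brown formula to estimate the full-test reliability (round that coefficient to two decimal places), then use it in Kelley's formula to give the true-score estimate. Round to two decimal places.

Spearman-Brown: ρ = 2r/(1 + r) = 2(0.48)/(1 + 0.48) = 0.960/1.48 = 0.6486 → 0.65
Weight the observed score by reliability and the mean by (1 − reliability): T̂ = 0.65·32 + 0.35·50.4 = 20.80 + 17.640 = 38.440.

38.44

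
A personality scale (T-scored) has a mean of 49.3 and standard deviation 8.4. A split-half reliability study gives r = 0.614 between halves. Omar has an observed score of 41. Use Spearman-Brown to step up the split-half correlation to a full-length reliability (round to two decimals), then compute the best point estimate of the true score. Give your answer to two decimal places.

42.99

Spearman-Brown: ρ = 2r/(1 + r) = 2(0.614)/(1 + 0.614) = 1.2280/1.614 = 0.7608 → 0.76
T̂ = 0.76(41) + 0.24(49.3) = 31.16 + 11.832 = 42.992 → 42.99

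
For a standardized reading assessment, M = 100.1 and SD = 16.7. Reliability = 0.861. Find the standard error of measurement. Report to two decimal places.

SEM = SD · √(1 − ρ) = 16.7 × √0.139 = 16.7 × 0.3728 = 6.226

6.23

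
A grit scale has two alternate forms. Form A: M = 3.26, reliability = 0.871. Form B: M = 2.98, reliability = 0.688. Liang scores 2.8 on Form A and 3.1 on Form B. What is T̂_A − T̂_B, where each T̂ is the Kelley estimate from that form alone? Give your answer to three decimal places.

-0.203

T̂_A = 0.871(2.8) + 0.129(3.26) = 2.85934
T̂_B = 0.688(3.1) + 0.312(2.98) = 3.06256
T̂_A − T̂_B = -0.20322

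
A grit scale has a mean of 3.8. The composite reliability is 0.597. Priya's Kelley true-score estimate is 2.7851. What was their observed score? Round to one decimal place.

2.1

T̂ = ρX + (1 − ρ)μ  ⇒  X = (T̂ − (1 − ρ)μ) / ρ
X = (2.7851 − 0.403 × 3.8) / 0.597 = (2.7851 − 1.5314) / 0.597 = 1.2537 / 0.597 = 2.100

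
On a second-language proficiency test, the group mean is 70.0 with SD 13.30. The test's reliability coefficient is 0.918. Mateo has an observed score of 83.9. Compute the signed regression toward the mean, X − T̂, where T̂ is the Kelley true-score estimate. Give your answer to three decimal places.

Regress the observed score toward the mean by the unreliability: T̂ = 0.918·83.9 + 0.082·70.0 = 77.0202 + 5.7400 = 82.76020.
X − T̂ = 83.9 − 82.7602 = 1.1398 → 1.140

1.140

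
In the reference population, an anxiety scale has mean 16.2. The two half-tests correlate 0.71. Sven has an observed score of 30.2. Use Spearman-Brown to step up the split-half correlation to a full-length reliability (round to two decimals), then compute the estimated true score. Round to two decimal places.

27.82

Spearman-Brown: ρ = 2r/(1 + r) = 2(0.71)/(1 + 0.71) = 1.420/1.71 = 0.8304 → 0.83
T̂ = ρX + (1 − ρ)μ
  = 0.83 × 30.2 + 0.17 × 16.2
  = 25.066 + 2.754
  = 27.820
  ≈ 27.82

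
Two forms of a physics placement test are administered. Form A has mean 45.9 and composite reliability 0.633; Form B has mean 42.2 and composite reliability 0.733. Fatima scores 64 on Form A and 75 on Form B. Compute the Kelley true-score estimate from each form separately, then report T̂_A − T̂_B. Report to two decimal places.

-8.89

T̂_A = 0.633(64) + 0.367(45.9) = 57.3573
T̂_B = 0.733(75) + 0.267(42.2) = 66.2424
T̂_A − T̂_B = -8.8851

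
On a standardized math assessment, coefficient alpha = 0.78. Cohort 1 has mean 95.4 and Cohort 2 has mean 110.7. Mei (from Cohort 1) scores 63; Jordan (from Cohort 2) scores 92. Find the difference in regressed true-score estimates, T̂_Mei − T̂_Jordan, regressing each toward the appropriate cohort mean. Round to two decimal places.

T̂_Mei = 0.78(63) + 0.22(95.4) = 70.1280
T̂_Jordan = 0.78(92) + 0.22(110.7) = 96.1140
Difference = 70.1280 − 96.1140 = -25.9860

-25.99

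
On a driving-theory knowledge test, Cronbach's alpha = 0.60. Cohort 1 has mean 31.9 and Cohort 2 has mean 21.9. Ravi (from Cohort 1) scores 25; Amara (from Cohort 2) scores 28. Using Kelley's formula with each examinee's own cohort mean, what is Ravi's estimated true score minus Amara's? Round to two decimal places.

2.20

T̂_Ravi = 0.60(25) + 0.40(31.9) = 27.7600
T̂_Amara = 0.60(28) + 0.40(21.9) = 25.5600
Difference = 27.7600 − 25.5600 = 2.2000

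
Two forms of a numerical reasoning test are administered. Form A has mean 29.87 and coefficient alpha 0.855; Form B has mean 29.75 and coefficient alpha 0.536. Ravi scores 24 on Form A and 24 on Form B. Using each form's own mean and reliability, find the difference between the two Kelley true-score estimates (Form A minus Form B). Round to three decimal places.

T̂_A = 0.855(24) + 0.145(29.87) = 24.85115
T̂_B = 0.536(24) + 0.464(29.75) = 26.66800
T̂_A − T̂_B = -1.81685

-1.817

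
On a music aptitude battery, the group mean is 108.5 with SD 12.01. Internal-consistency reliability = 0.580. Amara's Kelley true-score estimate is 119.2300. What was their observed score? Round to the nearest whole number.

127

T̂ = ρX + (1 − ρ)μ  ⇒  X = (T̂ − (1 − ρ)μ) / ρ
X = (119.2300 − 0.420 × 108.5) / 0.580 = (119.2300 − 45.5700) / 0.580 = 73.6600 / 0.580 = 127.00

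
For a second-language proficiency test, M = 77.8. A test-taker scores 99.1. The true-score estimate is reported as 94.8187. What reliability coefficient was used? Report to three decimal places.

T̂ = ρX + (1 − ρ)μ  ⇒  T̂ − μ = ρ(X − μ)
ρ = (T̂ − μ)/(X − μ) = (94.8187 − 77.8) / (99.1 − 77.8) = 17.0187 / 21.3 = 0.79900

0.799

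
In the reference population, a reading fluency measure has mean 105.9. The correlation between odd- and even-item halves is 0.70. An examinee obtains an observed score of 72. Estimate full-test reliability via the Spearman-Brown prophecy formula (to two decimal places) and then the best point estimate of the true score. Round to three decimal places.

Spearman-Brown: ρ = 2r/(1 + r) = 2(0.70)/(1 + 0.70) = 1.400/1.70 = 0.8235 → 0.82
Weight the observed score by reliability and the mean by (1 − reliability): T̂ = 0.82·72 + 0.18·105.9 = 59.04 + 19.062 = 78.1020.

78.102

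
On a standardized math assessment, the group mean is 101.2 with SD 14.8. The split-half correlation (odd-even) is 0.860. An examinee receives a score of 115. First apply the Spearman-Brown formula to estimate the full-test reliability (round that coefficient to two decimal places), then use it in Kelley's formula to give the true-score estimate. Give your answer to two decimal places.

Spearman-Brown: ρ = 2r/(1 + r) = 2(0.860)/(1 + 0.860) = 1.7200/1.860 = 0.9247 → 0.92
T̂ = ρX + (1 − ρ)μ
  = 0.92 × 115 + 0.08 × 101.2
  = 105.80 + 8.096
  = 113.896
  ≈ 113.90

113.90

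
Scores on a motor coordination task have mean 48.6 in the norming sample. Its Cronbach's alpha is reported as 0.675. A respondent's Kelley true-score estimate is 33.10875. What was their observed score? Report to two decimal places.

25.65

T̂ = ρX + (1 − ρ)μ  ⇒  X = (T̂ − (1 − ρ)μ) / ρ
X = (33.10875 − 0.325 × 48.6) / 0.675 = (33.10875 − 15.7950) / 0.675 = 17.31375 / 0.675 = 25.6500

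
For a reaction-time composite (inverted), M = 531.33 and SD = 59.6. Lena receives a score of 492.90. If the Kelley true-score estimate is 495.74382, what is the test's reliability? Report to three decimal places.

T̂ = ρX + (1 − ρ)μ  ⇒  T̂ − μ = ρ(X − μ)
ρ = (T̂ − μ)/(X − μ) = (495.74382 − 531.33) / (492.90 − 531.33) = -35.58618 / -38.43 = 0.92600

0.926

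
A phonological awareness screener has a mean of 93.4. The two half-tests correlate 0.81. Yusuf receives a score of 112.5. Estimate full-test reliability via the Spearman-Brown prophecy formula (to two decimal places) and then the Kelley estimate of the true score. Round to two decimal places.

110.59

Spearman-Brown: ρ = 2r/(1 + r) = 2(0.81)/(1 + 0.81) = 1.620/1.81 = 0.8950 → 0.90
T̂ = 0.90(112.5) + 0.10(93.4) = 101.250 + 9.340 = 110.590 → 110.59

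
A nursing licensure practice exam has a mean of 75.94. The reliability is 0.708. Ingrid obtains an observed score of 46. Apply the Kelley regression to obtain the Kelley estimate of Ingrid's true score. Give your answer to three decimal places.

54.742

Kelley's formula gives T̂ = 0.708·46 + 0.292·75.94 = 32.568 + 22.17448 = 54.7425.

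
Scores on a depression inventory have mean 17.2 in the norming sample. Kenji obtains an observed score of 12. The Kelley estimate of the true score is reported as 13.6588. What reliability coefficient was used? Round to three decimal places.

T̂ = ρX + (1 − ρ)μ  ⇒  T̂ − μ = ρ(X − μ)
ρ = (T̂ − μ)/(X − μ) = (13.6588 − 17.2) / (12 − 17.2) = -3.5412 / -5.2 = 0.68100

0.681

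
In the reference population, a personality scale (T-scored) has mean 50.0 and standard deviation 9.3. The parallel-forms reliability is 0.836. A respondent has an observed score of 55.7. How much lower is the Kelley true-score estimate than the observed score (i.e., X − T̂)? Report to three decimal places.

T̂ = 0.836(55.7) + 0.164(50.0) = 46.5652 + 8.2000 = 54.76520 → 54.7652
X − T̂ = 55.7 − 54.7652 = 0.9348 → 0.935

0.935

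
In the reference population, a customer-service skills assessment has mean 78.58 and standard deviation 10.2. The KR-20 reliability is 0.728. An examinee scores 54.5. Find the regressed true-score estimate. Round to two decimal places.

61.05

Regress the observed score toward the mean by the unreliability: T̂ = 0.728·54.5 + 0.272·78.58 = 39.6760 + 21.37376 = 61.050.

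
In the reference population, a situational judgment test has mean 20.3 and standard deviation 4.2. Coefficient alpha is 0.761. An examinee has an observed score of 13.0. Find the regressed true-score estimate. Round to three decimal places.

14.745

T̂ = 0.761(13.0) + 0.239(20.3) = 9.8930 + 4.8517 = 14.7447 → 14.745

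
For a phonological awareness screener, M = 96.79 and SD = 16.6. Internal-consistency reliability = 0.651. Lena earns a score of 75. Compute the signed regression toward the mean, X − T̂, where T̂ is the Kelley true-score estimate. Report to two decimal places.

-7.60

T̂ = 0.651(75) + 0.349(96.79) = 48.825 + 33.77971 = 82.6047 → 82.605
X − T̂ = 75 − 82.605 = -7.605 → -7.60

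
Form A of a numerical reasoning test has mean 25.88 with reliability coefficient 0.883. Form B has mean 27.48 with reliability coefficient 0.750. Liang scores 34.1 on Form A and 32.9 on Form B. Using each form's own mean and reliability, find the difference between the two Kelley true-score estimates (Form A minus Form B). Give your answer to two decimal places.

1.59

T̂_A = 0.883(34.1) + 0.117(25.88) = 33.1383
T̂_B = 0.750(32.9) + 0.250(27.48) = 31.5450
T̂_A − T̂_B = 1.5933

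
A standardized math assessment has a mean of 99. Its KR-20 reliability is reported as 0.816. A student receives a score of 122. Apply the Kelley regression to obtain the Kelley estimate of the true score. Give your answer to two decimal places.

117.77

Kelley's formula gives T̂ = 0.816·122 + 0.184·99 = 99.552 + 18.216 = 117.768.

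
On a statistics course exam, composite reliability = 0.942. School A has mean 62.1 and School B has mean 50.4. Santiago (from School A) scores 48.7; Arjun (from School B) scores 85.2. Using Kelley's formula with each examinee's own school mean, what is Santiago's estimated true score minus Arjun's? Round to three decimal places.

-33.704

T̂_Santiago = 0.942(48.7) + 0.058(62.1) = 49.47720
T̂_Arjun = 0.942(85.2) + 0.058(50.4) = 83.18160
Difference = 49.47720 − 83.18160 = -33.70440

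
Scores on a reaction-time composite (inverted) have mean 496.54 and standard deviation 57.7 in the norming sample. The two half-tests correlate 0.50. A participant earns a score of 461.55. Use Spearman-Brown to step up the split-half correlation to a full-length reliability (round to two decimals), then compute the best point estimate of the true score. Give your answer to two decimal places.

473.10

Spearman-Brown: ρ = 2r/(1 + r) = 2(0.50)/(1 + 0.50) = 1.000/1.50 = 0.6667 → 0.67
T̂ = 0.67(461.55) + 0.33(496.54) = 309.2385 + 163.8582 = 473.097 → 473.10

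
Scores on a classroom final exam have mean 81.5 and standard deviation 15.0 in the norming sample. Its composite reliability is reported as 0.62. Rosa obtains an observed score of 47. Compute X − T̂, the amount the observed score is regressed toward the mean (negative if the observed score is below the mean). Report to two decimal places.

-13.11

T̂ = 0.62(47) + 0.38(81.5) = 29.14 + 30.970 = 60.1100 → 60.110
X − T̂ = 47 − 60.110 = -13.110 → -13.11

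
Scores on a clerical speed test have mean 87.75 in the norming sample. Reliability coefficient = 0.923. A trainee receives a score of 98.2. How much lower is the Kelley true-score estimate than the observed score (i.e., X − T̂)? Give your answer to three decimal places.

0.805

Weight the observed score by reliability and the mean by (1 − reliability): T̂ = 0.923·98.2 + 0.077·87.75 = 90.6386 + 6.75675 = 97.39535.
X − T̂ = 98.2 − 97.3954 = 0.8046 → 0.805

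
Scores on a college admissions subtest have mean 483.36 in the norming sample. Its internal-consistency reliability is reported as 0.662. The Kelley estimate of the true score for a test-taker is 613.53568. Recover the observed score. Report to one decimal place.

680.0

T̂ = ρX + (1 − ρ)μ  ⇒  X = (T̂ − (1 − ρ)μ) / ρ
X = (613.53568 − 0.338 × 483.36) / 0.662 = (613.53568 − 163.37568) / 0.662 = 450.16000 / 0.662 = 680.000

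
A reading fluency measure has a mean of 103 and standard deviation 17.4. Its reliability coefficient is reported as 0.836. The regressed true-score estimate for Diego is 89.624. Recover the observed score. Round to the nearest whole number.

87

T̂ = ρX + (1 − ρ)μ  ⇒  X = (T̂ − (1 − ρ)μ) / ρ
X = (89.624 − 0.164 × 103) / 0.836 = (89.624 − 16.892) / 0.836 = 72.732 / 0.836 = 87.00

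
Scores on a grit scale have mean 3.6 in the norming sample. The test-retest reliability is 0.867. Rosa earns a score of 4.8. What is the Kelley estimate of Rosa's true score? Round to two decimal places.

Kelley's formula gives T̂ = 0.867·4.8 + 0.133·3.6 = 4.1616 + 0.4788 = 4.640.

4.64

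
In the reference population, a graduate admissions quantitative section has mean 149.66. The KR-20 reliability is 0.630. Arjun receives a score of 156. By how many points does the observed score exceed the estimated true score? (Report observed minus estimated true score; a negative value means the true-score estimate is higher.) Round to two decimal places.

Weight the observed score by reliability and the mean by (1 − reliability): T̂ = 0.630·156 + 0.370·149.66 = 98.280 + 55.37420 = 153.6542.
X − T̂ = 156 − 153.654 = 2.346 → 2.35

2.35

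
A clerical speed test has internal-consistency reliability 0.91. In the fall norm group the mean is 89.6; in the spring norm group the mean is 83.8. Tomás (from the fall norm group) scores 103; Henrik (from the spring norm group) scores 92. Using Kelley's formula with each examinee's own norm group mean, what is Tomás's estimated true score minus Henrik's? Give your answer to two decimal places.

T̂_Tomás = 0.91(103) + 0.09(89.6) = 101.7940
T̂_Henrik = 0.91(92) + 0.09(83.8) = 91.2620
Difference = 101.7940 − 91.2620 = 10.5320

10.53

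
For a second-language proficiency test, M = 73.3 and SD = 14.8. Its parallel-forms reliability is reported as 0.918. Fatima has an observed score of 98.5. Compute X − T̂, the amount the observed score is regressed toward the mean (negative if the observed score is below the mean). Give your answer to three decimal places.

Regress the observed score toward the mean by the unreliability: T̂ = 0.918·98.5 + 0.082·73.3 = 90.4230 + 6.0106 = 96.43360.
X − T̂ = 98.5 − 96.4336 = 2.0664 → 2.066

2.066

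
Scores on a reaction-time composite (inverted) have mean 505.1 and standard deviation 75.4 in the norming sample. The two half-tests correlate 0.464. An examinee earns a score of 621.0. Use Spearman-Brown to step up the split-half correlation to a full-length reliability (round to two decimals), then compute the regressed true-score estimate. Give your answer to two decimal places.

578.12

Spearman-Brown: ρ = 2r/(1 + r) = 2(0.464)/(1 + 0.464) = 0.9280/1.464 = 0.6339 → 0.63
T̂ = 0.63(621.0) + 0.37(505.1) = 391.230 + 186.887 = 578.117 → 578.12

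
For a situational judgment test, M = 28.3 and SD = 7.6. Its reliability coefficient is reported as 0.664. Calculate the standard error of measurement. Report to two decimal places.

4.41

SEM = SD · √(1 − ρ) = 7.6 × √0.336 = 7.6 × 0.5797 = 4.405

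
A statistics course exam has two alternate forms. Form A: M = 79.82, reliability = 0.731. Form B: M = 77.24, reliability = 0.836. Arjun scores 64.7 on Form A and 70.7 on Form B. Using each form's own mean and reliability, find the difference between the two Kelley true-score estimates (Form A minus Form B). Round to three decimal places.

T̂_A = 0.731(64.7) + 0.269(79.82) = 68.76728
T̂_B = 0.836(70.7) + 0.164(77.24) = 71.77256
T̂_A − T̂_B = -3.00528

-3.005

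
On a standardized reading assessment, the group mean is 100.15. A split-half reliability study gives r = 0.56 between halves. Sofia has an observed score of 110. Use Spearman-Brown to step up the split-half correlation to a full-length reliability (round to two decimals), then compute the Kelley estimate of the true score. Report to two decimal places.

107.24

Spearman-Brown: ρ = 2r/(1 + r) = 2(0.56)/(1 + 0.56) = 1.120/1.56 = 0.7179 → 0.72
T̂ = 0.72(110) + 0.28(100.15) = 79.20 + 28.0420 = 107.242 → 107.24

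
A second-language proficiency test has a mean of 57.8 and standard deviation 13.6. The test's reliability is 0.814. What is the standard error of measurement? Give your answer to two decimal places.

SEM = SD · √(1 − ρ) = 13.6 × √0.186 = 13.6 × 0.4313 = 5.865

5.87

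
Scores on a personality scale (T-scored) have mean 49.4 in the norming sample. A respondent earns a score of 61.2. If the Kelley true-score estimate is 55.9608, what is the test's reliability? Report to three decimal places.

0.556

T̂ = ρX + (1 − ρ)μ  ⇒  T̂ − μ = ρ(X − μ)
ρ = (T̂ − μ)/(X − μ) = (55.9608 − 49.4) / (61.2 − 49.4) = 6.5608 / 11.8 = 0.55600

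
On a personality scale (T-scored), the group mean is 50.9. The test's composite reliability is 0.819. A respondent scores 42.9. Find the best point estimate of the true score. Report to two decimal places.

Kelley's formula gives T̂ = 0.819·42.9 + 0.181·50.9 = 35.1351 + 9.2129 = 44.348.

44.35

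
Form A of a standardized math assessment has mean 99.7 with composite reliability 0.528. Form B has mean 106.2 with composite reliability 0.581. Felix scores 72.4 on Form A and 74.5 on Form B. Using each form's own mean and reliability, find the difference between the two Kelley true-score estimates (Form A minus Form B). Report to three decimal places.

-2.497

T̂_A = 0.528(72.4) + 0.472(99.7) = 85.28560
T̂_B = 0.581(74.5) + 0.419(106.2) = 87.78230
T̂_A − T̂_B = -2.49670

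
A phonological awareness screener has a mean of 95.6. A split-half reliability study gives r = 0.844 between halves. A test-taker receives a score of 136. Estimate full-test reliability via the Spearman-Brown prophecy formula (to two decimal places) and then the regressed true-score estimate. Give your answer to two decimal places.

132.77

Spearman-Brown: ρ = 2r/(1 + r) = 2(0.844)/(1 + 0.844) = 1.6880/1.844 = 0.9154 → 0.92
T̂ = ρX + (1 − ρ)μ
  = 0.92 × 136 + 0.08 × 95.6
  = 125.12 + 7.648
  = 132.768
  ≈ 132.77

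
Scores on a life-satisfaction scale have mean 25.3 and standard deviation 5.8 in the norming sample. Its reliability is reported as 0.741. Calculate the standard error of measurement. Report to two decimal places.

2.95

SEM = SD · √(1 − ρ) = 5.8 × √0.259 = 5.8 × 0.5089 = 2.952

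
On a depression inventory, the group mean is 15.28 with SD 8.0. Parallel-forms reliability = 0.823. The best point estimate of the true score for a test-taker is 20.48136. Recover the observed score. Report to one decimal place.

T̂ = ρX + (1 − ρ)μ  ⇒  X = (T̂ − (1 − ρ)μ) / ρ
X = (20.48136 − 0.177 × 15.28) / 0.823 = (20.48136 − 2.70456) / 0.823 = 17.77680 / 0.823 = 21.600

21.6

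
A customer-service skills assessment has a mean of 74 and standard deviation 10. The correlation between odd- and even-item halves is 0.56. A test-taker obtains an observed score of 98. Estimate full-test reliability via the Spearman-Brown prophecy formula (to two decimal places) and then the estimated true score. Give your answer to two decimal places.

91.28

Spearman-Brown: ρ = 2r/(1 + r) = 2(0.56)/(1 + 0.56) = 1.120/1.56 = 0.7179 → 0.72
T̂ = 0.72(98) + 0.28(74) = 70.56 + 20.72 = 91.280 → 91.28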